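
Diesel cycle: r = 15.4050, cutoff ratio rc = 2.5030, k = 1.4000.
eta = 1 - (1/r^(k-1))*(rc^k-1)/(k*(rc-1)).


r^(k-1) = 2.9858
rc^k = 3.6128
eta = 0.5841 = 58.4131%

58.4131%


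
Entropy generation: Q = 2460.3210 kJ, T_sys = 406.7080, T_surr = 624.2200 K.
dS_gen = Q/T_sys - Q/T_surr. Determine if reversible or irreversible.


dS_sys = 2460.3210/406.7080 = 6.0494 kJ/K
dS_surr = -2460.3210/624.2200 = -3.9414 kJ/K
dS_gen = 6.0494 - 3.9414 = 2.1079 kJ/K (irreversible)

dS_gen = 2.1079 kJ/K, irreversible


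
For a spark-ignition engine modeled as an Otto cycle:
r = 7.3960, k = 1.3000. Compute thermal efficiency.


r^(k-1) = 1.8226
eta = 1 - 1/1.8226 = 0.4513 = 45.1343%

45.1343%


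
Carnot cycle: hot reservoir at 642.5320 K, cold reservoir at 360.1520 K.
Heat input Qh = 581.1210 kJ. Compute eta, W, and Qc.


eta = 1 - 360.1520/642.5320 = 0.4395
W = 0.4395 * 581.1210 = 255.3911 kJ
Qc = 581.1210 - 255.3911 = 325.7299 kJ

eta = 43.9480%, W = 255.3911 kJ, Qc = 325.7299 kJ


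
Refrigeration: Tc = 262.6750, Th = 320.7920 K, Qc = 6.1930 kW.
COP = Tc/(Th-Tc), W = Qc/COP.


COP = 262.6750 / 58.1170 = 4.5198
W = 6.1930 / 4.5198 = 1.3702 kW

COP = 4.5198, W = 1.3702 kW


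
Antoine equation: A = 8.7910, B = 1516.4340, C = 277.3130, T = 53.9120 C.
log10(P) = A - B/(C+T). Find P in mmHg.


C+T = 331.2250
B/(C+T) = 4.5783
log10(P) = 8.7910 - 4.5783 = 4.2127
P = 10^4.2127 = 16320.7649 mmHg

16320.7649 mmHg


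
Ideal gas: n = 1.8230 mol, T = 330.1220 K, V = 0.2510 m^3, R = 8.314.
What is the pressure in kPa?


P = nRT/V = 1.8230 * 8.314 * 330.1220 / 0.2510
= 5003.4683 / 0.2510 = 19934.1368 Pa = 19.9341 kPa

19.9341 kPa


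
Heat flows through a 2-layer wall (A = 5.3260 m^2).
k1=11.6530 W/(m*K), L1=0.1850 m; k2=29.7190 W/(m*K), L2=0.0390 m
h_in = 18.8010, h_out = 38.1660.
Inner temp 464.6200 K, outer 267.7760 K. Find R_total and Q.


R_conv_in = 1/(18.8010*5.3260) = 0.0100
R_1 = 0.1850/(11.6530*5.3260) = 0.0030
R_2 = 0.0390/(29.7190*5.3260) = 0.0002
R_conv_out = 1/(38.1660*5.3260) = 0.0049
R_total = 0.0181 K/W
Q = 196.8440 / 0.0181 = 10855.3800 W

R_total = 0.0181 K/W, Q = 10855.3800 W


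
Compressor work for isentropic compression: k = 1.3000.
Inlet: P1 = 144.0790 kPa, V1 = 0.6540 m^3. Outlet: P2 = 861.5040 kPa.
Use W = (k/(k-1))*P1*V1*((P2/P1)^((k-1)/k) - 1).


(k-1)/k = 0.2308
(P2/P1)^exp = 1.5109
W = 4.3333 * 144.0790 * 0.6540 * (1.5109 - 1) = 208.6003 kJ

208.6003 kJ


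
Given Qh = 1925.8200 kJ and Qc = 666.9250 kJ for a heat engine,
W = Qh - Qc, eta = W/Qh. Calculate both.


W = 1925.8200 - 666.9250 = 1258.8950 kJ
eta = 1258.8950 / 1925.8200 = 0.6537 = 65.3693%

W = 1258.8950 kJ, eta = 65.3693%


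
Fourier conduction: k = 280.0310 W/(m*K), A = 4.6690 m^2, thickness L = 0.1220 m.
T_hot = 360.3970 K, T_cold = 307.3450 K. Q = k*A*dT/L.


dT = 53.0520 K
Q = 280.0310 * 4.6690 * 53.0520 / 0.1220 = 568554.2568 W

568554.2568 W


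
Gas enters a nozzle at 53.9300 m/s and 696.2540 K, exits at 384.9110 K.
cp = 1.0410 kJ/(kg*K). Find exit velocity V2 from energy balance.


dT = 311.3430 K
2*cp*1000*dT = 648216.1260
V1^2 = 2908.4449
V2 = sqrt(651124.5709) = 806.9229 m/s

806.9229 m/s


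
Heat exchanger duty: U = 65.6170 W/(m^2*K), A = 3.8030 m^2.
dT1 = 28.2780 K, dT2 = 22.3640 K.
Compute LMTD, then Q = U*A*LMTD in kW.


LMTD = 25.2055 K
Q = 65.6170 * 3.8030 * 25.2055 = 6289.8100 W = 6.2898 kW

6.2898 kW


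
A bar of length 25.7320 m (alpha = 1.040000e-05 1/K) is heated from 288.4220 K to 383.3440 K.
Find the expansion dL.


dT = 94.9220 K
dL = 1.040000e-05 * 25.7320 * 94.9220 = 0.025402 m
L_final = 25.757402 m

dL = 0.025402 m


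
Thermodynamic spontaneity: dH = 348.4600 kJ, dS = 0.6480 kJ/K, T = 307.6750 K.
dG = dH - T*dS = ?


T*dS = 307.6750 * 0.6480 = 199.3734 kJ
dG = 348.4600 - 199.3734 = 149.0866 kJ (non-spontaneous)

dG = 149.0866 kJ, non-spontaneous


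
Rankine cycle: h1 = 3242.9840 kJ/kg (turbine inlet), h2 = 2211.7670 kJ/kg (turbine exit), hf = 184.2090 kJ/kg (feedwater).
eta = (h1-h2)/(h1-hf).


W = 1031.2170 kJ/kg
Q_in = 3058.7750 kJ/kg
eta = 0.3371 = 33.7134%

eta = 33.7134%


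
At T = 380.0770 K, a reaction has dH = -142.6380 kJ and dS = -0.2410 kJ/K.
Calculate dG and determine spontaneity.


T*dS = 380.0770 * -0.2410 = -91.5986 kJ
dG = -142.6380 + 91.5986 = -51.0394 kJ (spontaneous)

dG = -51.0394 kJ, spontaneous


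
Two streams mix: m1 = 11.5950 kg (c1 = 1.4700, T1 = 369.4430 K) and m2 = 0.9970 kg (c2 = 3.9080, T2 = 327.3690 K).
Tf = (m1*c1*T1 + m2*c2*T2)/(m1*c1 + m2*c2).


num = 7572.5466
den = 20.9409
Tf = 361.6147 K

361.6147 K


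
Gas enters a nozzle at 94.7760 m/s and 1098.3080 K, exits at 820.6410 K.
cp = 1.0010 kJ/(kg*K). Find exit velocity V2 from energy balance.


dT = 277.6670 K
2*cp*1000*dT = 555889.3340
V1^2 = 8982.4902
V2 = sqrt(564871.8242) = 751.5796 m/s

751.5796 m/s


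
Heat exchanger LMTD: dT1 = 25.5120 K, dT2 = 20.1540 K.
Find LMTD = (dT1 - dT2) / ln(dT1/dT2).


dT1/dT2 = 1.2659
ln(dT1/dT2) = 0.2357
LMTD = 5.3580 / 0.2357 = 22.7278 K

22.7278 K


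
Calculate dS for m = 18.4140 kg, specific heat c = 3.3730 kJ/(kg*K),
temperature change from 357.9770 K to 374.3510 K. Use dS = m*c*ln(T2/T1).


T2/T1 = 1.0457
ln(T2/T1) = 0.0447
dS = 18.4140 * 3.3730 * 0.0447 = 2.7779 kJ/K

2.7779 kJ/K


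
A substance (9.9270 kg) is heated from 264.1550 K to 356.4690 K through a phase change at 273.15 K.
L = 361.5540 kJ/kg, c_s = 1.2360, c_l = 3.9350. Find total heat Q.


Q1 (sensible, solid) = 9.9270 * 1.2360 * 8.9950 = 110.3666 kJ
Q2 (latent) = 9.9270 * 361.5540 = 3589.1466 kJ
Q3 (sensible, liquid) = 9.9270 * 3.9350 * 83.3190 = 3254.6689 kJ
Q_total = 6954.1820 kJ

6954.1820 kJ


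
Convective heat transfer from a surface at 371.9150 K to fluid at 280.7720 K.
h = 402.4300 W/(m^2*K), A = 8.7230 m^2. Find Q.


dT = 91.1430 K
Q = 402.4300 * 8.7230 * 91.1430 = 319948.1037 W

319948.1037 W


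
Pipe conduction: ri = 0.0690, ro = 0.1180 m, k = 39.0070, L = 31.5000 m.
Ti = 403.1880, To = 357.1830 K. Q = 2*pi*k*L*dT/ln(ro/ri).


dT = 46.0050 K
ln(ro/ri) = 0.5366
Q = 2*pi*39.0070*31.5000*46.0050 / 0.5366 = 661919.3058 W

661919.3058 W


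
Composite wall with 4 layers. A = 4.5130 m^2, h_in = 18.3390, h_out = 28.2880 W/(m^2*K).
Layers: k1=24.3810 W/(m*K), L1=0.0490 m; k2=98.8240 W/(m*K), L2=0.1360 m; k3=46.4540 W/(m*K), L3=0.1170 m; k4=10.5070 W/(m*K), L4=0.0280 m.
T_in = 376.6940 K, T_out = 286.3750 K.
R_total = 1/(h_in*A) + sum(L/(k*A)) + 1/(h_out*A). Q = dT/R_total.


R_conv_in = 1/(18.3390*4.5130) = 0.0121
R_1 = 0.0490/(24.3810*4.5130) = 0.0004
R_2 = 0.1360/(98.8240*4.5130) = 0.0003
R_3 = 0.1170/(46.4540*4.5130) = 0.0006
R_4 = 0.0280/(10.5070*4.5130) = 0.0006
R_conv_out = 1/(28.2880*4.5130) = 0.0078
R_total = 0.0218 K/W
Q = 90.3190 / 0.0218 = 4140.3239 W

R_total = 0.0218 K/W, Q = 4140.3239 W


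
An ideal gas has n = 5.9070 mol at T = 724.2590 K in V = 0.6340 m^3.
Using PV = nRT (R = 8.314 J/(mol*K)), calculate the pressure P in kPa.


P = nRT/V = 5.9070 * 8.314 * 724.2590 / 0.6340
= 35568.9374 / 0.6340 = 56102.4250 Pa = 56.1024 kPa

56.1024 kPa


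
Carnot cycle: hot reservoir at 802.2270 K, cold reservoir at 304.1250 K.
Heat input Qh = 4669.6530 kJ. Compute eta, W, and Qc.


eta = 1 - 304.1250/802.2270 = 0.6209
W = 0.6209 * 4669.6530 = 2899.3832 kJ
Qc = 4669.6530 - 2899.3832 = 1770.2698 kJ

eta = 62.0899%, W = 2899.3832 kJ, Qc = 1770.2698 kJ


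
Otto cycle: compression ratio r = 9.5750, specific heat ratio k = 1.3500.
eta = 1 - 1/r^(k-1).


r^(k-1) = 2.2049
eta = 1 - 1/2.2049 = 0.5465 = 54.6475%

54.6475%


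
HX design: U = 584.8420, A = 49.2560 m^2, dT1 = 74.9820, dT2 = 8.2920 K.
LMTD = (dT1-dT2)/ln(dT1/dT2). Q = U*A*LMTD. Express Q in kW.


LMTD = 30.2867 K
Q = 584.8420 * 49.2560 * 30.2867 = 872468.1857 W = 872.4682 kW

872.4682 kW


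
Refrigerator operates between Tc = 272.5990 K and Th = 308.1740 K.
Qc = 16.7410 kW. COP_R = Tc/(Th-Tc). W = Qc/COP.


COP = 272.5990 / 35.5750 = 7.6627
W = 16.7410 / 7.6627 = 2.1848 kW

COP = 7.6627, W = 2.1848 kW


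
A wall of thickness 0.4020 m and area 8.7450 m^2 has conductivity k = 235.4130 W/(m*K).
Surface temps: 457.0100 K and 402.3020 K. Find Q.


dT = 54.7080 K
Q = 235.4130 * 8.7450 * 54.7080 / 0.4020 = 280165.7492 W

280165.7492 W


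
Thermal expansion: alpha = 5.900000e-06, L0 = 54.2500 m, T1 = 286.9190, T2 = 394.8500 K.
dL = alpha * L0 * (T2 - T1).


dT = 107.9310 K
dL = 5.900000e-06 * 54.2500 * 107.9310 = 0.034546 m
L_final = 54.284546 m

dL = 0.034546 m


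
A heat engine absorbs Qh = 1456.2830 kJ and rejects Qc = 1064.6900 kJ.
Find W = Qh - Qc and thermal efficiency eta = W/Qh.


W = 1456.2830 - 1064.6900 = 391.5930 kJ
eta = 391.5930 / 1456.2830 = 0.2689 = 26.8899%

W = 391.5930 kJ, eta = 26.8899%


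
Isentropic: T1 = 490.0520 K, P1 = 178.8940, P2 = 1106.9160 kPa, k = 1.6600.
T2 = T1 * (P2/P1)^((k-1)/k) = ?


(k-1)/k = 0.3976
(P2/P1)^exp = 2.0640
T2 = 490.0520 * 2.0640 = 1011.4454 K

1011.4454 K


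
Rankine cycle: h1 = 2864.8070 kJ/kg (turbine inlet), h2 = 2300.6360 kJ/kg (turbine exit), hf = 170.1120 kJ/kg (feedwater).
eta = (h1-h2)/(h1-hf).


W = 564.1710 kJ/kg
Q_in = 2694.6950 kJ/kg
eta = 0.2094 = 20.9364%

eta = 20.9364%


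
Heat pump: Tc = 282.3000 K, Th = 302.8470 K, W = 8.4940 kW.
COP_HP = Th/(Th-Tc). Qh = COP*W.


COP = 302.8470 / 20.5470 = 14.7392
Qh = 14.7392 * 8.4940 = 125.1950 kW

COP = 14.7392, Qh = 125.1950 kW


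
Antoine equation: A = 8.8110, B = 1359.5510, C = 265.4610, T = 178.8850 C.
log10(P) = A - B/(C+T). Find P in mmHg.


C+T = 444.3460
B/(C+T) = 3.0597
log10(P) = 8.8110 - 3.0597 = 5.7513
P = 10^5.7513 = 564069.3911 mmHg

564069.3911 mmHg


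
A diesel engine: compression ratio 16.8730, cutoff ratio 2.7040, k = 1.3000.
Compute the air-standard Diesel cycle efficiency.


r^(k-1) = 2.3343
rc^k = 3.6443
eta = 0.4886 = 48.8633%

48.8633%


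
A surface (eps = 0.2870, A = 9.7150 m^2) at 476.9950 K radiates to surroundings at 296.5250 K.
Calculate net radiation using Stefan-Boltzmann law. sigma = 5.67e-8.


T^4 = 5.1767e+10
Tsurr^4 = 7.7312e+09
Q = 0.2870 * 5.67e-8 * 9.7150 * 4.4036e+10 = 6961.7217 W

6961.7217 W


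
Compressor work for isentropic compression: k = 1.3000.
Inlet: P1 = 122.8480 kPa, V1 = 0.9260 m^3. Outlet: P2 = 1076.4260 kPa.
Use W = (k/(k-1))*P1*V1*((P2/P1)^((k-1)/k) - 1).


(k-1)/k = 0.2308
(P2/P1)^exp = 1.6502
W = 4.3333 * 122.8480 * 0.9260 * (1.6502 - 1) = 320.4965 kJ

320.4965 kJ


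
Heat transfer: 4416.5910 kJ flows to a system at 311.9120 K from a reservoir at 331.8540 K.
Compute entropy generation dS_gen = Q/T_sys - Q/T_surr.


dS_sys = 4416.5910/311.9120 = 14.1597 kJ/K
dS_surr = -4416.5910/331.8540 = -13.3088 kJ/K
dS_gen = 14.1597 - 13.3088 = 0.8509 kJ/K (irreversible)

dS_gen = 0.8509 kJ/K, irreversible


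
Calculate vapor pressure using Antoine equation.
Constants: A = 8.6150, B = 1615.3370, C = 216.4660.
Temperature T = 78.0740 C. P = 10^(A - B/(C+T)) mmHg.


C+T = 294.5400
B/(C+T) = 5.4843
log10(P) = 8.6150 - 5.4843 = 3.1307
P = 10^3.1307 = 1351.2310 mmHg

1351.2310 mmHg


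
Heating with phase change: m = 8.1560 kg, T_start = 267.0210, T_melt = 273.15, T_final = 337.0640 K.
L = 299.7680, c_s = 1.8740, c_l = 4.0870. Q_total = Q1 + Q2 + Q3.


Q1 (sensible, solid) = 8.1560 * 1.8740 * 6.1290 = 93.6777 kJ
Q2 (latent) = 8.1560 * 299.7680 = 2444.9078 kJ
Q3 (sensible, liquid) = 8.1560 * 4.0870 * 63.9140 = 2130.4819 kJ
Q_total = 4669.0675 kJ

4669.0675 kJ


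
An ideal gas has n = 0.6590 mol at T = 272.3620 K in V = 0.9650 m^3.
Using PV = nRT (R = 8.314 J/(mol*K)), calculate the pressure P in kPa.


P = nRT/V = 0.6590 * 8.314 * 272.3620 / 0.9650
= 1492.2512 / 0.9650 = 1546.3743 Pa = 1.5464 kPa

1.5464 kPa


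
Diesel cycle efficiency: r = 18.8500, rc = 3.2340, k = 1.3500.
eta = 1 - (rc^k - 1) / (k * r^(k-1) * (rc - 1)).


r^(k-1) = 2.7949
rc^k = 4.8770
eta = 0.5400 = 54.0045%

54.0045%


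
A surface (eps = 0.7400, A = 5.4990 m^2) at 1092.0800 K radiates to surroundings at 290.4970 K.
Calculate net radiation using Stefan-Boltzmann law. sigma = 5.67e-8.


T^4 = 1.4224e+12
Tsurr^4 = 7.1214e+09
Q = 0.7400 * 5.67e-8 * 5.4990 * 1.4153e+12 = 326540.0713 W

326540.0713 W


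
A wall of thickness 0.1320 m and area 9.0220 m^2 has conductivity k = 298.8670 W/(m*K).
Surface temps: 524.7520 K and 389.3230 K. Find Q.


dT = 135.4290 K
Q = 298.8670 * 9.0220 * 135.4290 / 0.1320 = 2766422.6226 W

2766422.6226 W


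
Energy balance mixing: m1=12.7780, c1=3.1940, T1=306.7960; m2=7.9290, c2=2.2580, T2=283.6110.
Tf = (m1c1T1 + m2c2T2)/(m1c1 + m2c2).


num = 17598.9254
den = 58.7166
Tf = 299.7265 K

299.7265 K


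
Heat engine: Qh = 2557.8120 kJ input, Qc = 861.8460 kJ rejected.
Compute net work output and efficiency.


W = 2557.8120 - 861.8460 = 1695.9660 kJ
eta = 1695.9660 / 2557.8120 = 0.6631 = 66.3053%

W = 1695.9660 kJ, eta = 66.3053%


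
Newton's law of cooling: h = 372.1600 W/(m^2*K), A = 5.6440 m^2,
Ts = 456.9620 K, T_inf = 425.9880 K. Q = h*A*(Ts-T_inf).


dT = 30.9740 K
Q = 372.1600 * 5.6440 * 30.9740 = 65059.9900 W

65059.9900 W


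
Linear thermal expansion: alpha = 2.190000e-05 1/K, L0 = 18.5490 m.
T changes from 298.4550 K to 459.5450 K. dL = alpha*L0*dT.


dT = 161.0900 K
dL = 2.190000e-05 * 18.5490 * 161.0900 = 0.065438 m
L_final = 18.614438 m

dL = 0.065438 m


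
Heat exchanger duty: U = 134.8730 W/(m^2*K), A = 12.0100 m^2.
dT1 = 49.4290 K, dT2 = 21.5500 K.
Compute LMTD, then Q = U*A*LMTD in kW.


LMTD = 33.5826 K
Q = 134.8730 * 12.0100 * 33.5826 = 54397.9632 W = 54.3980 kW

54.3980 kW


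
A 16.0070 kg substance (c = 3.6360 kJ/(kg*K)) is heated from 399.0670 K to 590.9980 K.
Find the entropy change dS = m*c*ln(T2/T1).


T2/T1 = 1.4809
ln(T2/T1) = 0.3927
dS = 16.0070 * 3.6360 * 0.3927 = 22.8547 kJ/K

22.8547 kJ/K


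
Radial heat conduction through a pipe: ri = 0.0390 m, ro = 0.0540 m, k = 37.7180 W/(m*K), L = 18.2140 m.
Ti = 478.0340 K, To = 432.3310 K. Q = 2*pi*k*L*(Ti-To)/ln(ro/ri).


dT = 45.7030 K
ln(ro/ri) = 0.3254
Q = 2*pi*37.7180*18.2140*45.7030 / 0.3254 = 606221.2017 W

606221.2017 W


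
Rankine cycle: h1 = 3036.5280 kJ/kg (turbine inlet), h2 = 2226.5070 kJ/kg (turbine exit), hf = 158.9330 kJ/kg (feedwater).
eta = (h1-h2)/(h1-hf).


W = 810.0210 kJ/kg
Q_in = 2877.5950 kJ/kg
eta = 0.2815 = 28.1492%

eta = 28.1492%


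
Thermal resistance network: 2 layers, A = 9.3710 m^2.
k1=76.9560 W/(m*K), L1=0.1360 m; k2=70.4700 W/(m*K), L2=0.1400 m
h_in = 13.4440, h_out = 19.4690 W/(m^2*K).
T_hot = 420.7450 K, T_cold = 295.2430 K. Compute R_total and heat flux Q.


R_conv_in = 1/(13.4440*9.3710) = 0.0079
R_1 = 0.1360/(76.9560*9.3710) = 0.0002
R_2 = 0.1400/(70.4700*9.3710) = 0.0002
R_conv_out = 1/(19.4690*9.3710) = 0.0055
R_total = 0.0138 K/W
Q = 125.5020 / 0.0138 = 9081.6765 W

R_total = 0.0138 K/W, Q = 9081.6765 W


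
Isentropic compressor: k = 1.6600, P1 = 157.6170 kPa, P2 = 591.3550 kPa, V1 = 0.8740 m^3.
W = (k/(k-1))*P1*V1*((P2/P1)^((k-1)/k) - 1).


(k-1)/k = 0.3976
(P2/P1)^exp = 1.6917
W = 2.5152 * 157.6170 * 0.8740 * (1.6917 - 1) = 239.6483 kJ

239.6483 kJ


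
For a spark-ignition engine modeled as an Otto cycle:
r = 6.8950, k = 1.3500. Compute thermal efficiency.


r^(k-1) = 1.9656
eta = 1 - 1/1.9656 = 0.4912 = 49.1240%

49.1240%


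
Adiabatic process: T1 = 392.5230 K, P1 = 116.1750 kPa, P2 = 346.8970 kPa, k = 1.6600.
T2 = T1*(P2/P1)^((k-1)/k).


(k-1)/k = 0.3976
(P2/P1)^exp = 1.5449
T2 = 392.5230 * 1.5449 = 606.3948 K

606.3948 K


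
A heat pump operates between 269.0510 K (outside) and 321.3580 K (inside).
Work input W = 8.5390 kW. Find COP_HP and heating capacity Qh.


COP = 321.3580 / 52.3070 = 6.1437
Qh = 6.1437 * 8.5390 = 52.4610 kW

COP = 6.1437, Qh = 52.4610 kW


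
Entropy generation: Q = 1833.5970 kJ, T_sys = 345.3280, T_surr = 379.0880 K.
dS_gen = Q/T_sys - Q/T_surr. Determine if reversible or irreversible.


dS_sys = 1833.5970/345.3280 = 5.3097 kJ/K
dS_surr = -1833.5970/379.0880 = -4.8369 kJ/K
dS_gen = 5.3097 - 4.8369 = 0.4729 kJ/K (irreversible)

dS_gen = 0.4729 kJ/K, irreversible


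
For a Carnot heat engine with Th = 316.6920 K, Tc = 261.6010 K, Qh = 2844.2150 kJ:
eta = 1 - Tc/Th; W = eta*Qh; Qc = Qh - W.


eta = 1 - 261.6010/316.6920 = 0.1740
W = 0.1740 * 2844.2150 = 494.7730 kJ
Qc = 2844.2150 - 494.7730 = 2349.4420 kJ

eta = 17.3958%, W = 494.7730 kJ, Qc = 2349.4420 kJ


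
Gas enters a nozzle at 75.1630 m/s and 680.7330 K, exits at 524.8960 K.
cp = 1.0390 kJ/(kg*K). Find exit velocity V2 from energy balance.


dT = 155.8370 K
2*cp*1000*dT = 323829.2860
V1^2 = 5649.4766
V2 = sqrt(329478.7626) = 574.0024 m/s

574.0024 m/s


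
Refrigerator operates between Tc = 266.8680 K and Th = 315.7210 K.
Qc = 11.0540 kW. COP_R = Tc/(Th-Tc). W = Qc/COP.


COP = 266.8680 / 48.8530 = 5.4627
W = 11.0540 / 5.4627 = 2.0236 kW

COP = 5.4627, W = 2.0236 kW


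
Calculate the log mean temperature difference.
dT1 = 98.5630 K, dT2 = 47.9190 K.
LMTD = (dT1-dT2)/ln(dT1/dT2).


dT1/dT2 = 2.0569
ln(dT1/dT2) = 0.7212
LMTD = 50.6440 / 0.7212 = 70.2234 K

70.2234 K


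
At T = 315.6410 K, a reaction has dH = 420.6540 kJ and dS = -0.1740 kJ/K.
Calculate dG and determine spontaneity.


T*dS = 315.6410 * -0.1740 = -54.9215 kJ
dG = 420.6540 + 54.9215 = 475.5755 kJ (non-spontaneous)

dG = 475.5755 kJ, non-spontaneous


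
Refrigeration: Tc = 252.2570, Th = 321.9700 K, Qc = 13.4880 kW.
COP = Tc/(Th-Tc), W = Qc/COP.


COP = 252.2570 / 69.7130 = 3.6185
W = 13.4880 / 3.6185 = 3.7275 kW

COP = 3.6185, W = 3.7275 kW


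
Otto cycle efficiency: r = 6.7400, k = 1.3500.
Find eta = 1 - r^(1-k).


r^(k-1) = 1.9500
eta = 1 - 1/1.9500 = 0.4872 = 48.7175%

48.7175%


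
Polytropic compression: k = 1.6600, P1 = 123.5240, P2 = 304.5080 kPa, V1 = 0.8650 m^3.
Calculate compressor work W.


(k-1)/k = 0.3976
(P2/P1)^exp = 1.4315
W = 2.5152 * 123.5240 * 0.8650 * (1.4315 - 1) = 115.9641 kJ

115.9641 kJ


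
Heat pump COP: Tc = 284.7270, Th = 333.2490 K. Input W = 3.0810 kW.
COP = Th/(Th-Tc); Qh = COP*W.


COP = 333.2490 / 48.5220 = 6.8680
Qh = 6.8680 * 3.0810 = 21.1603 kW

COP = 6.8680, Qh = 21.1603 kW


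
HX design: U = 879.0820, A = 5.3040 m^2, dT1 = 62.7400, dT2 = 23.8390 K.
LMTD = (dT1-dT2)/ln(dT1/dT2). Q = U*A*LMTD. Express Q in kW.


LMTD = 40.2004 K
Q = 879.0820 * 5.3040 * 40.2004 = 187440.5545 W = 187.4406 kW

187.4406 kW


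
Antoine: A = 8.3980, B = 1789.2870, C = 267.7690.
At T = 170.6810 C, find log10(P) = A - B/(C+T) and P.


C+T = 438.4500
B/(C+T) = 4.0809
log10(P) = 8.3980 - 4.0809 = 4.3171
P = 10^4.3171 = 20752.1265 mmHg

20752.1265 mmHg


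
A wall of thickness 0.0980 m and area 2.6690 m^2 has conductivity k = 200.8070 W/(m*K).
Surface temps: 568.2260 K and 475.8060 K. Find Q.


dT = 92.4200 K
Q = 200.8070 * 2.6690 * 92.4200 / 0.0980 = 505437.3252 W

505437.3252 W


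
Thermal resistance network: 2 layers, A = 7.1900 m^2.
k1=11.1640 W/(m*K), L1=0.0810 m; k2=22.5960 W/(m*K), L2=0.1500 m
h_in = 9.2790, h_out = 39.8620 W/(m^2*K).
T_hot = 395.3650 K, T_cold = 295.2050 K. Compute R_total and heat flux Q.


R_conv_in = 1/(9.2790*7.1900) = 0.0150
R_1 = 0.0810/(11.1640*7.1900) = 0.0010
R_2 = 0.1500/(22.5960*7.1900) = 0.0009
R_conv_out = 1/(39.8620*7.1900) = 0.0035
R_total = 0.0204 K/W
Q = 100.1600 / 0.0204 = 4907.3084 W

R_total = 0.0204 K/W, Q = 4907.3084 W


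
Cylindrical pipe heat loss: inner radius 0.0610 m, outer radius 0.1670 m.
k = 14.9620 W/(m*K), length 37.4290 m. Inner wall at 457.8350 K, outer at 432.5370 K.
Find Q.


dT = 25.2980 K
ln(ro/ri) = 1.0071
Q = 2*pi*14.9620*37.4290*25.2980 / 1.0071 = 88385.8480 W

88385.8480 W


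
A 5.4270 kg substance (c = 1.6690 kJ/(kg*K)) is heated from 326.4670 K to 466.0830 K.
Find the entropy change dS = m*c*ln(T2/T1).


T2/T1 = 1.4277
ln(T2/T1) = 0.3560
dS = 5.4270 * 1.6690 * 0.3560 = 3.2248 kJ/K

3.2248 kJ/K


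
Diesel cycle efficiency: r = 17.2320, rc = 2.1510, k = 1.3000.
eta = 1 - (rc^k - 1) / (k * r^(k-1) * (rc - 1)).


r^(k-1) = 2.3491
rc^k = 2.7067
eta = 0.5145 = 51.4459%

51.4459%


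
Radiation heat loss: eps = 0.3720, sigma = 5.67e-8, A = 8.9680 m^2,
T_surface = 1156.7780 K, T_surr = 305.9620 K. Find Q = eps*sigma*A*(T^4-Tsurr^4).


T^4 = 1.7906e+12
Tsurr^4 = 8.7633e+09
Q = 0.3720 * 5.67e-8 * 8.9680 * 1.7818e+12 = 337047.4114 W

337047.4114 W


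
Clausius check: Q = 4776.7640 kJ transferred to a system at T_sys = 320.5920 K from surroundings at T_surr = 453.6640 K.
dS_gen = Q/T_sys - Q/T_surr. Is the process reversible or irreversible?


dS_sys = 4776.7640/320.5920 = 14.8998 kJ/K
dS_surr = -4776.7640/453.6640 = -10.5293 kJ/K
dS_gen = 14.8998 - 10.5293 = 4.3705 kJ/K (irreversible)

dS_gen = 4.3705 kJ/K, irreversible


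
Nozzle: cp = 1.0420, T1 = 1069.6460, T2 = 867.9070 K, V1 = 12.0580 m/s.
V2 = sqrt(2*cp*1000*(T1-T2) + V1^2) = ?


dT = 201.7390 K
2*cp*1000*dT = 420424.0760
V1^2 = 145.3954
V2 = sqrt(420569.4714) = 648.5133 m/s

648.5133 m/s


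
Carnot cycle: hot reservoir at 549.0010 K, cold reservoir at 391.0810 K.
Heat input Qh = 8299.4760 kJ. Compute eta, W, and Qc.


eta = 1 - 391.0810/549.0010 = 0.2876
W = 0.2876 * 8299.4760 = 2387.3422 kJ
Qc = 8299.4760 - 2387.3422 = 5912.1338 kJ

eta = 28.7650%, W = 2387.3422 kJ, Qc = 5912.1338 kJ


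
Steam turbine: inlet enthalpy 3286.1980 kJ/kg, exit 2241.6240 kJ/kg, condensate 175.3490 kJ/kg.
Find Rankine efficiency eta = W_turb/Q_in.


W = 1044.5740 kJ/kg
Q_in = 3110.8490 kJ/kg
eta = 0.3358 = 33.5784%

eta = 33.5784%


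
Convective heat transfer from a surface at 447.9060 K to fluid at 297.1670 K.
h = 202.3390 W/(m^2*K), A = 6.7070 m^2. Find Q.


dT = 150.7390 K
Q = 202.3390 * 6.7070 * 150.7390 = 204566.0387 W

204566.0387 W


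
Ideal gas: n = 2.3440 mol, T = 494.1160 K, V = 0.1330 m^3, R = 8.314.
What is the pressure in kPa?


P = nRT/V = 2.3440 * 8.314 * 494.1160 / 0.1330
= 9629.3405 / 0.1330 = 72401.0565 Pa = 72.4011 kPa

72.4011 kPa


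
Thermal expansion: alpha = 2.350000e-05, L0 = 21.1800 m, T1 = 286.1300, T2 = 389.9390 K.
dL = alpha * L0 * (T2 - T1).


dT = 103.8090 K
dL = 2.350000e-05 * 21.1800 * 103.8090 = 0.051669 m
L_final = 21.231669 m

dL = 0.051669 m


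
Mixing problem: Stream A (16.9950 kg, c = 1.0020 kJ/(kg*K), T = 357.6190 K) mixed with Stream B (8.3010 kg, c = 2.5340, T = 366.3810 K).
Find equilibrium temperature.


num = 13796.6173
den = 38.0637
Tf = 362.4610 K

362.4610 K


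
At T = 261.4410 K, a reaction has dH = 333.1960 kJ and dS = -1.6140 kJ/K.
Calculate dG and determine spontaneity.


T*dS = 261.4410 * -1.6140 = -421.9658 kJ
dG = 333.1960 + 421.9658 = 755.1618 kJ (non-spontaneous)

dG = 755.1618 kJ, non-spontaneous


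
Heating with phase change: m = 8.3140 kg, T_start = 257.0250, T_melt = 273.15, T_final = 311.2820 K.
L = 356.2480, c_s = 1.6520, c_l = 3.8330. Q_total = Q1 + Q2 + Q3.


Q1 (sensible, solid) = 8.3140 * 1.6520 * 16.1250 = 221.4725 kJ
Q2 (latent) = 8.3140 * 356.2480 = 2961.8459 kJ
Q3 (sensible, liquid) = 8.3140 * 3.8330 * 38.1320 = 1215.1739 kJ
Q_total = 4398.4922 kJ

4398.4922 kJ


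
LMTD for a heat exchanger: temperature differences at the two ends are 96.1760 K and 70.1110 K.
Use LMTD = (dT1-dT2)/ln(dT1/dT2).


dT1/dT2 = 1.3718
ln(dT1/dT2) = 0.3161
LMTD = 26.0650 / 0.3161 = 82.4580 K

82.4580 K


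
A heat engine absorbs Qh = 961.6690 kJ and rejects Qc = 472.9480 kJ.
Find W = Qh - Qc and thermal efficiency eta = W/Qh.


W = 961.6690 - 472.9480 = 488.7210 kJ
eta = 488.7210 / 961.6690 = 0.5082 = 50.8201%

W = 488.7210 kJ, eta = 50.8201%


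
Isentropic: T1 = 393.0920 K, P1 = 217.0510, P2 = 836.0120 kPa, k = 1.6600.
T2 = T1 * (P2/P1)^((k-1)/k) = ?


(k-1)/k = 0.3976
(P2/P1)^exp = 1.7094
T2 = 393.0920 * 1.7094 = 671.9598 K

671.9598 K


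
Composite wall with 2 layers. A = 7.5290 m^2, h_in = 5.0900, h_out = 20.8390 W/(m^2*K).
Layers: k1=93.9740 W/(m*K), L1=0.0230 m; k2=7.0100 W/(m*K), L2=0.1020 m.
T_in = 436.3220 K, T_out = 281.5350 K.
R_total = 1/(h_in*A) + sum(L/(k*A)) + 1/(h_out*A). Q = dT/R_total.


R_conv_in = 1/(5.0900*7.5290) = 0.0261
R_1 = 0.0230/(93.9740*7.5290) = 3.2507e-05
R_2 = 0.1020/(7.0100*7.5290) = 0.0019
R_conv_out = 1/(20.8390*7.5290) = 0.0064
R_total = 0.0344 K/W
Q = 154.7870 / 0.0344 = 4495.3109 W

R_total = 0.0344 K/W, Q = 4495.3109 W


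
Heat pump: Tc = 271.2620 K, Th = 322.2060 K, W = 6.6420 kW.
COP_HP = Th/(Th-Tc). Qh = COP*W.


COP = 322.2060 / 50.9440 = 6.3247
Qh = 6.3247 * 6.6420 = 42.0087 kW

COP = 6.3247, Qh = 42.0087 kW


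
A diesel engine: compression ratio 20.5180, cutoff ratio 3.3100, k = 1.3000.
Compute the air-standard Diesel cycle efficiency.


r^(k-1) = 2.4754
rc^k = 4.7400
eta = 0.4969 = 49.6878%

49.6878%


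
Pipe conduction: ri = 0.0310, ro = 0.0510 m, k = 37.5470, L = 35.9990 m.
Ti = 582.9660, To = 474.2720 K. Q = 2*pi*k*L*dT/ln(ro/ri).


dT = 108.6940 K
ln(ro/ri) = 0.4978
Q = 2*pi*37.5470*35.9990*108.6940 / 0.4978 = 1854226.1533 W

1854226.1533 W


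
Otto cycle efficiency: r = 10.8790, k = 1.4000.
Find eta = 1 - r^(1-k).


r^(k-1) = 2.5980
eta = 1 - 1/2.5980 = 0.6151 = 61.5085%

61.5085%


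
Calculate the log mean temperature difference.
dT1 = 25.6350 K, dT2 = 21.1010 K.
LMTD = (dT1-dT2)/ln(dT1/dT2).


dT1/dT2 = 1.2149
ln(dT1/dT2) = 0.1946
LMTD = 4.5340 / 0.1946 = 23.2945 K

23.2945 K


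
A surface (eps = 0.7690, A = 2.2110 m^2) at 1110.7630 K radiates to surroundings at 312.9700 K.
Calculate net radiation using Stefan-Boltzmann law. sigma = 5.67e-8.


T^4 = 1.5222e+12
Tsurr^4 = 9.5942e+09
Q = 0.7690 * 5.67e-8 * 2.2110 * 1.5127e+12 = 145826.9791 W

145826.9791 W


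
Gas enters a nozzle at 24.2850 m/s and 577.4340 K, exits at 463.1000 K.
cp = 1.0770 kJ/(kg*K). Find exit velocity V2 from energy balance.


dT = 114.3340 K
2*cp*1000*dT = 246275.4360
V1^2 = 589.7612
V2 = sqrt(246865.1972) = 496.8553 m/s

496.8553 m/s


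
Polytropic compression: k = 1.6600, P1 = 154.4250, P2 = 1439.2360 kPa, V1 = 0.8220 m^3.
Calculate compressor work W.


(k-1)/k = 0.3976
(P2/P1)^exp = 2.4290
W = 2.5152 * 154.4250 * 0.8220 * (2.4290 - 1) = 456.2362 kJ

456.2362 kJ


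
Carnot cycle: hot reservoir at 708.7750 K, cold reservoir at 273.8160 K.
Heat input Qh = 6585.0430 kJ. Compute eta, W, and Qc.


eta = 1 - 273.8160/708.7750 = 0.6137
W = 0.6137 * 6585.0430 = 4041.0902 kJ
Qc = 6585.0430 - 4041.0902 = 2543.9528 kJ

eta = 61.3677%, W = 4041.0902 kJ, Qc = 2543.9528 kJ


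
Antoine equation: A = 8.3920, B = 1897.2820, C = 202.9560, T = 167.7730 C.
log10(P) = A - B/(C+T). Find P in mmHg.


C+T = 370.7290
B/(C+T) = 5.1177
log10(P) = 8.3920 - 5.1177 = 3.2743
P = 10^3.2743 = 1880.5898 mmHg

1880.5898 mmHg


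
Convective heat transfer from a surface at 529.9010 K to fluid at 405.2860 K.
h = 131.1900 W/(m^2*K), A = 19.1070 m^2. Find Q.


dT = 124.6150 K
Q = 131.1900 * 19.1070 * 124.6150 = 312365.8570 W

312365.8570 W


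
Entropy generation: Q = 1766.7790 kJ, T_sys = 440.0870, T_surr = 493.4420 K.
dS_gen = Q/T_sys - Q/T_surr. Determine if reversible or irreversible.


dS_sys = 1766.7790/440.0870 = 4.0146 kJ/K
dS_surr = -1766.7790/493.4420 = -3.5805 kJ/K
dS_gen = 4.0146 - 3.5805 = 0.4341 kJ/K (irreversible)

dS_gen = 0.4341 kJ/K, irreversible


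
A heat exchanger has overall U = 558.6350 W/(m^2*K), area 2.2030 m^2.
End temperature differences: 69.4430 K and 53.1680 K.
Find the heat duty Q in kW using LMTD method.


LMTD = 60.9437 K
Q = 558.6350 * 2.2030 * 60.9437 = 75001.8142 W = 75.0018 kW

75.0018 kW


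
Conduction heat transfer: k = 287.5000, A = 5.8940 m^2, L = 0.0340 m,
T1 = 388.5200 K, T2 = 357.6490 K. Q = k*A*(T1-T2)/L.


dT = 30.8710 K
Q = 287.5000 * 5.8940 * 30.8710 / 0.0340 = 1538578.8610 W

1538578.8610 W


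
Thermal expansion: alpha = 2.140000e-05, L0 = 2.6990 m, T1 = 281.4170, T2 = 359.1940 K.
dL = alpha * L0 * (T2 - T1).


dT = 77.7770 K
dL = 2.140000e-05 * 2.6990 * 77.7770 = 0.004492 m
L_final = 2.703492 m

dL = 0.004492 m


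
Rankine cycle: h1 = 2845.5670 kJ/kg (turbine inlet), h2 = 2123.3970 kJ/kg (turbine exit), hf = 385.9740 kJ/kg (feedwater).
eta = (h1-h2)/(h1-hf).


W = 722.1700 kJ/kg
Q_in = 2459.5930 kJ/kg
eta = 0.2936 = 29.3614%

eta = 29.3614%


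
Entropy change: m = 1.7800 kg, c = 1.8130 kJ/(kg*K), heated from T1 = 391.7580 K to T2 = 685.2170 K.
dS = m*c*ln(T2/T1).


T2/T1 = 1.7491
ln(T2/T1) = 0.5591
dS = 1.7800 * 1.8130 * 0.5591 = 1.8043 kJ/K

1.8043 kJ/K


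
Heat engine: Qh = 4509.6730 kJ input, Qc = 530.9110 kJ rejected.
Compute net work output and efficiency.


W = 4509.6730 - 530.9110 = 3978.7620 kJ
eta = 3978.7620 / 4509.6730 = 0.8823 = 88.2273%

W = 3978.7620 kJ, eta = 88.2273%


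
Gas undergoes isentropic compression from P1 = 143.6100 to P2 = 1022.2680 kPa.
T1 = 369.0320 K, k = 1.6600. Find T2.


(k-1)/k = 0.3976
(P2/P1)^exp = 2.1822
T2 = 369.0320 * 2.1822 = 805.3082 K

805.3082 K


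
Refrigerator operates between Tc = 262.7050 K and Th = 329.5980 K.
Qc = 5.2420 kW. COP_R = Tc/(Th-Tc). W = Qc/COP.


COP = 262.7050 / 66.8930 = 3.9272
W = 5.2420 / 3.9272 = 1.3348 kW

COP = 3.9272, W = 1.3348 kW


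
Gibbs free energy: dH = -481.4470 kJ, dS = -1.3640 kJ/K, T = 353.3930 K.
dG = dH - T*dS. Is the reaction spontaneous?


T*dS = 353.3930 * -1.3640 = -482.0281 kJ
dG = -481.4470 + 482.0281 = 0.5811 kJ (non-spontaneous)

dG = 0.5811 kJ, non-spontaneous


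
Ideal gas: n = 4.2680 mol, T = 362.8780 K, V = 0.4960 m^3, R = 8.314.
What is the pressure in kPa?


P = nRT/V = 4.2680 * 8.314 * 362.8780 / 0.4960
= 12876.4181 / 0.4960 = 25960.5204 Pa = 25.9605 kPa

25.9605 kPa


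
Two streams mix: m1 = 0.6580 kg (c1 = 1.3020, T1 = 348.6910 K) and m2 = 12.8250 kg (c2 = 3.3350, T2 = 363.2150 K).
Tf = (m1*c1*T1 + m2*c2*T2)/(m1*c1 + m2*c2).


num = 15833.9341
den = 43.6281
Tf = 362.9298 K

362.9298 K


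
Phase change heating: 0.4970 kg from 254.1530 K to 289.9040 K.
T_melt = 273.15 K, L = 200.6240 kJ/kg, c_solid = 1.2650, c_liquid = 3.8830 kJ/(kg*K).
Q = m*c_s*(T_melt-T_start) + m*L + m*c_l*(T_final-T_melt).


Q1 (sensible, solid) = 0.4970 * 1.2650 * 18.9970 = 11.9435 kJ
Q2 (latent) = 0.4970 * 200.6240 = 99.7101 kJ
Q3 (sensible, liquid) = 0.4970 * 3.8830 * 16.7540 = 32.3327 kJ
Q_total = 143.9864 kJ

143.9864 kJ


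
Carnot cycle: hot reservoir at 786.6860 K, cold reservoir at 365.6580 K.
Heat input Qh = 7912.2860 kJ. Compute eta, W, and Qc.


eta = 1 - 365.6580/786.6860 = 0.5352
W = 0.5352 * 7912.2860 = 4234.5916 kJ
Qc = 7912.2860 - 4234.5916 = 3677.6944 kJ

eta = 53.5192%, W = 4234.5916 kJ, Qc = 3677.6944 kJ


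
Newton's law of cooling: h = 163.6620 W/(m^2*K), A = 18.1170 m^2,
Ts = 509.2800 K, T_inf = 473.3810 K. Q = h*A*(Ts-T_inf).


dT = 35.8990 K
Q = 163.6620 * 18.1170 * 35.8990 = 106442.8488 W

106442.8488 W


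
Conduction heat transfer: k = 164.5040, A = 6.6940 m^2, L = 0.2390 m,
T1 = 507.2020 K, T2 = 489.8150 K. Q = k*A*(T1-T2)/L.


dT = 17.3870 K
Q = 164.5040 * 6.6940 * 17.3870 / 0.2390 = 80110.4043 W

80110.4043 W


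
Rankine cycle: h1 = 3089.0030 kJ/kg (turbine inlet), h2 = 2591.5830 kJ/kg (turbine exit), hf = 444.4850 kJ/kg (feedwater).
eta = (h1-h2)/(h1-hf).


W = 497.4200 kJ/kg
Q_in = 2644.5180 kJ/kg
eta = 0.1881 = 18.8095%

eta = 18.8095%


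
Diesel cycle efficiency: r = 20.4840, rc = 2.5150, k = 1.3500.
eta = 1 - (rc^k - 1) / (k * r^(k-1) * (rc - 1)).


r^(k-1) = 2.8774
rc^k = 3.4732
eta = 0.5797 = 57.9745%

57.9745%


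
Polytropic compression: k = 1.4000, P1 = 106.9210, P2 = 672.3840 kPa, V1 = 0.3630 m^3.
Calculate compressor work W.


(k-1)/k = 0.2857
(P2/P1)^exp = 1.6911
W = 3.5000 * 106.9210 * 0.3630 * (1.6911 - 1) = 93.8754 kJ

93.8754 kJ


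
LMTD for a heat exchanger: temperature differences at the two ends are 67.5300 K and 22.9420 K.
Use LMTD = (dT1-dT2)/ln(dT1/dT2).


dT1/dT2 = 2.9435
ln(dT1/dT2) = 1.0796
LMTD = 44.5880 / 1.0796 = 41.3004 K

41.3004 K


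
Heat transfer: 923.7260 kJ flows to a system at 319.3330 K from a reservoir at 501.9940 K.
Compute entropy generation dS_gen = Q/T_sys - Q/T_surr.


dS_sys = 923.7260/319.3330 = 2.8927 kJ/K
dS_surr = -923.7260/501.9940 = -1.8401 kJ/K
dS_gen = 2.8927 - 1.8401 = 1.0526 kJ/K (irreversible)

dS_gen = 1.0526 kJ/K, irreversible


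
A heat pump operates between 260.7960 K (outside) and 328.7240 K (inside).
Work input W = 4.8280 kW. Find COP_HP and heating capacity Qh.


COP = 328.7240 / 67.9280 = 4.8393
Qh = 4.8393 * 4.8280 = 23.3641 kW

COP = 4.8393, Qh = 23.3641 kW


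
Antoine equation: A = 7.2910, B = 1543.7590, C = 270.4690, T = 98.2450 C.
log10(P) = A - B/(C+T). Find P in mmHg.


C+T = 368.7140
B/(C+T) = 4.1869
log10(P) = 7.2910 - 4.1869 = 3.1041
P = 10^3.1041 = 1270.9433 mmHg

1270.9433 mmHg


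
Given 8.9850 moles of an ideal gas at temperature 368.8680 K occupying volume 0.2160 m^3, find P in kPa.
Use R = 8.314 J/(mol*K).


P = nRT/V = 8.9850 * 8.314 * 368.8680 / 0.2160
= 27554.9154 / 0.2160 = 127569.0530 Pa = 127.5691 kPa

127.5691 kPa


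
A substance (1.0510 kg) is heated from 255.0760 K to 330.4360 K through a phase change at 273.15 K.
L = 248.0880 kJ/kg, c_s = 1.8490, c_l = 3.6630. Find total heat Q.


Q1 (sensible, solid) = 1.0510 * 1.8490 * 18.0740 = 35.1232 kJ
Q2 (latent) = 1.0510 * 248.0880 = 260.7405 kJ
Q3 (sensible, liquid) = 1.0510 * 3.6630 * 57.2860 = 220.5404 kJ
Q_total = 516.4041 kJ

516.4041 kJ


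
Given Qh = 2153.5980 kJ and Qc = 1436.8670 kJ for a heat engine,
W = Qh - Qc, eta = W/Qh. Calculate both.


W = 2153.5980 - 1436.8670 = 716.7310 kJ
eta = 716.7310 / 2153.5980 = 0.3328 = 33.2806%

W = 716.7310 kJ, eta = 33.2806%


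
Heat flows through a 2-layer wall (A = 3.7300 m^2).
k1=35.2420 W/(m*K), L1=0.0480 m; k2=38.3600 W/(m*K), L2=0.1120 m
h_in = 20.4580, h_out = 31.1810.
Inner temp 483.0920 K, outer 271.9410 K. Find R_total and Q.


R_conv_in = 1/(20.4580*3.7300) = 0.0131
R_1 = 0.0480/(35.2420*3.7300) = 0.0004
R_2 = 0.1120/(38.3600*3.7300) = 0.0008
R_conv_out = 1/(31.1810*3.7300) = 0.0086
R_total = 0.0229 K/W
Q = 211.1510 / 0.0229 = 9240.4550 W

R_total = 0.0229 K/W, Q = 9240.4550 W


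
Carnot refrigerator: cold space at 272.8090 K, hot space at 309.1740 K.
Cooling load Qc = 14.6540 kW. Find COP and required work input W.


COP = 272.8090 / 36.3650 = 7.5020
W = 14.6540 / 7.5020 = 1.9534 kW

COP = 7.5020, W = 1.9534 kW


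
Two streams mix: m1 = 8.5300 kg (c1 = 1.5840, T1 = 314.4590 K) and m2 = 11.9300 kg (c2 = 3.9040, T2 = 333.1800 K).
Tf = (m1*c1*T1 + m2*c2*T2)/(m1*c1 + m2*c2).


num = 19766.5843
den = 60.0862
Tf = 328.9702 K

328.9702 K


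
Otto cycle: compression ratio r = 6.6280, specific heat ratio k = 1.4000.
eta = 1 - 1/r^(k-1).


r^(k-1) = 2.1309
eta = 1 - 1/2.1309 = 0.5307 = 53.0704%

53.0704%


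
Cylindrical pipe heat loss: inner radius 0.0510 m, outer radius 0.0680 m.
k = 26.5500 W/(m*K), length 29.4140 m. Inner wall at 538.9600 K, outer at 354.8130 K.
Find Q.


dT = 184.1470 K
ln(ro/ri) = 0.2877
Q = 2*pi*26.5500*29.4140*184.1470 / 0.2877 = 3140872.6741 W

3140872.6741 W


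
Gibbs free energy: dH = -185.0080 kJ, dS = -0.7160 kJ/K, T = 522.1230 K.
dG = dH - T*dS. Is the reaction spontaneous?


T*dS = 522.1230 * -0.7160 = -373.8401 kJ
dG = -185.0080 + 373.8401 = 188.8321 kJ (non-spontaneous)

dG = 188.8321 kJ, non-spontaneous


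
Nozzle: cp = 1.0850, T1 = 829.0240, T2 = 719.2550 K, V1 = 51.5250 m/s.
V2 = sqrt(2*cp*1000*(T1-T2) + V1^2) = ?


dT = 109.7690 K
2*cp*1000*dT = 238198.7300
V1^2 = 2654.8256
V2 = sqrt(240853.5556) = 490.7683 m/s

490.7683 m/s


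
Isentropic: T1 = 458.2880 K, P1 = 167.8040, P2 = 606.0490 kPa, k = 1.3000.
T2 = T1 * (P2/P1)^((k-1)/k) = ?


(k-1)/k = 0.2308
(P2/P1)^exp = 1.3449
T2 = 458.2880 * 1.3449 = 616.3675 K

616.3675 K


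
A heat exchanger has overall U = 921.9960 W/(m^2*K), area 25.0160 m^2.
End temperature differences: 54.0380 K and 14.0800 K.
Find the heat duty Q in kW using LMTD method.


LMTD = 29.7100 K
Q = 921.9960 * 25.0160 * 29.7100 = 685251.9368 W = 685.2519 kW

685.2519 kW


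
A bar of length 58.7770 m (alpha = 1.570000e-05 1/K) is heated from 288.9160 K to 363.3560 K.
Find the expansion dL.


dT = 74.4400 K
dL = 1.570000e-05 * 58.7770 * 74.4400 = 0.068693 m
L_final = 58.845693 m

dL = 0.068693 m


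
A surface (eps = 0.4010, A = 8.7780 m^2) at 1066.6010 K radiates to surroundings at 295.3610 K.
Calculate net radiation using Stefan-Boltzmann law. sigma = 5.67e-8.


T^4 = 1.2942e+12
Tsurr^4 = 7.6105e+09
Q = 0.4010 * 5.67e-8 * 8.7780 * 1.2866e+12 = 256784.9720 W

256784.9720 W


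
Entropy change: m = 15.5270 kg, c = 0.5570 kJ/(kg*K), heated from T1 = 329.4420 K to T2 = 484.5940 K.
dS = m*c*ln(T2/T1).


T2/T1 = 1.4710
ln(T2/T1) = 0.3859
dS = 15.5270 * 0.5570 * 0.3859 = 3.3376 kJ/K

3.3376 kJ/K


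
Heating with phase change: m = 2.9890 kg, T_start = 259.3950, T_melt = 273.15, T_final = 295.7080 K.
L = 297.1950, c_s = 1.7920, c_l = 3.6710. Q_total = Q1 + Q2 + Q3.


Q1 (sensible, solid) = 2.9890 * 1.7920 * 13.7550 = 73.6757 kJ
Q2 (latent) = 2.9890 * 297.1950 = 888.3159 kJ
Q3 (sensible, liquid) = 2.9890 * 3.6710 * 22.5580 = 247.5203 kJ
Q_total = 1209.5119 kJ

1209.5119 kJ


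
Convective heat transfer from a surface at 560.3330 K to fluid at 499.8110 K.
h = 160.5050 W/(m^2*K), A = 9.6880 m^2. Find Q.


dT = 60.5220 K
Q = 160.5050 * 9.6880 * 60.5220 = 94110.0420 W

94110.0420 W


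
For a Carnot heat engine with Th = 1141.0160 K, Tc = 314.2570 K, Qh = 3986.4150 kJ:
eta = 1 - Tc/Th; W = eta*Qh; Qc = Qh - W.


eta = 1 - 314.2570/1141.0160 = 0.7246
W = 0.7246 * 3986.4150 = 2888.4823 kJ
Qc = 3986.4150 - 2888.4823 = 1097.9327 kJ

eta = 72.4581%, W = 2888.4823 kJ, Qc = 1097.9327 kJ


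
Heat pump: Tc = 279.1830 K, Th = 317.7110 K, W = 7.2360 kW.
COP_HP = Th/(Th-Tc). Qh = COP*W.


COP = 317.7110 / 38.5280 = 8.2462
Qh = 8.2462 * 7.2360 = 59.6698 kW

COP = 8.2462, Qh = 59.6698 kW


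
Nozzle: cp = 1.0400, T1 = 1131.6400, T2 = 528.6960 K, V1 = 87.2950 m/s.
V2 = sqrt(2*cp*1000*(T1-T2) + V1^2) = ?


dT = 602.9440 K
2*cp*1000*dT = 1254123.5200
V1^2 = 7620.4170
V2 = sqrt(1261743.9370) = 1123.2738 m/s

1123.2738 m/s


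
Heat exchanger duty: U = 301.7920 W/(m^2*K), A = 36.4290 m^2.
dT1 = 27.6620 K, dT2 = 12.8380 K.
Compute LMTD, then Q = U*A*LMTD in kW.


LMTD = 19.3109 K
Q = 301.7920 * 36.4290 * 19.3109 = 212303.4562 W = 212.3035 kW

212.3035 kW


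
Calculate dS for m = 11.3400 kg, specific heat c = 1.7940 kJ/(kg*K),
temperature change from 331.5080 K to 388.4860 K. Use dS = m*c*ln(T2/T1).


T2/T1 = 1.1719
ln(T2/T1) = 0.1586
dS = 11.3400 * 1.7940 * 0.1586 = 3.2267 kJ/K

3.2267 kJ/K


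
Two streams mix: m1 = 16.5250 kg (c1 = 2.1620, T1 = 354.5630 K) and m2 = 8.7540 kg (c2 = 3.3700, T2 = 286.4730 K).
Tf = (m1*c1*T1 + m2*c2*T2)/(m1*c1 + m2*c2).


num = 21118.7243
den = 65.2280
Tf = 323.7676 K

323.7676 K


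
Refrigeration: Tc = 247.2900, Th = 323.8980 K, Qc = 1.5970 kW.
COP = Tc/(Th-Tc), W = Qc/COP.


COP = 247.2900 / 76.6080 = 3.2280
W = 1.5970 / 3.2280 = 0.4947 kW

COP = 3.2280, W = 0.4947 kW


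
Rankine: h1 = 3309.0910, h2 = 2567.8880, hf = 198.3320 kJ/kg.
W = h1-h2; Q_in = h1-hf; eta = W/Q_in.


W = 741.2030 kJ/kg
Q_in = 3110.7590 kJ/kg
eta = 0.2383 = 23.8271%

eta = 23.8271%


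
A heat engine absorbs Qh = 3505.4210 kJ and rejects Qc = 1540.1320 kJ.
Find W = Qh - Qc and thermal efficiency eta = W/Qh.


W = 3505.4210 - 1540.1320 = 1965.2890 kJ
eta = 1965.2890 / 3505.4210 = 0.5606 = 56.0643%

W = 1965.2890 kJ, eta = 56.0643%


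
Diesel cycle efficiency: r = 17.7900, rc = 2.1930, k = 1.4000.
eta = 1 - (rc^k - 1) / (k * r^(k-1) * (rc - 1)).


r^(k-1) = 3.1628
rc^k = 3.0023
eta = 0.6210 = 62.0955%

62.0955%


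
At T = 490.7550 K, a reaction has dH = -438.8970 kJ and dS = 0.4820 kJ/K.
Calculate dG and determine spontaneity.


T*dS = 490.7550 * 0.4820 = 236.5439 kJ
dG = -438.8970 - 236.5439 = -675.4409 kJ (spontaneous)

dG = -675.4409 kJ, spontaneous
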